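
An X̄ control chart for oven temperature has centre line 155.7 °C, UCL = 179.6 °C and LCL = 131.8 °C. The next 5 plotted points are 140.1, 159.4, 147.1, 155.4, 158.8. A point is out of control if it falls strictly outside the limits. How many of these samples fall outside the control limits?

All 5 points lie within [131.8, 179.6].

0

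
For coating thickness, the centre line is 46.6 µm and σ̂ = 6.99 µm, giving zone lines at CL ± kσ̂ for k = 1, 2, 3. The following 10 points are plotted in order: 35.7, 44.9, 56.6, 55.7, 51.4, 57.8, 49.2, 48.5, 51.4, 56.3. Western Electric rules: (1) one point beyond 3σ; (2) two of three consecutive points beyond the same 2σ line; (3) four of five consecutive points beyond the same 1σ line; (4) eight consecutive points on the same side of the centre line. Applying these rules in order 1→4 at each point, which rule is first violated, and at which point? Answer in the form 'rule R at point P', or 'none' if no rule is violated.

rule 4 at point 10

Zone of each point (C = within 1σ̂, B = 1σ̂–2σ̂, A = 2σ̂–3σ̂, * = beyond 3σ̂; sign = side of CL): 1:-B, 2:-C, 3:+B, 4:+B, 5:+C, 6:+B, 7:+C, 8:+C, 9:+C, 10:+B
Rule 4 (eight consecutive points on the same side of the centre line) is satisfied at point 10.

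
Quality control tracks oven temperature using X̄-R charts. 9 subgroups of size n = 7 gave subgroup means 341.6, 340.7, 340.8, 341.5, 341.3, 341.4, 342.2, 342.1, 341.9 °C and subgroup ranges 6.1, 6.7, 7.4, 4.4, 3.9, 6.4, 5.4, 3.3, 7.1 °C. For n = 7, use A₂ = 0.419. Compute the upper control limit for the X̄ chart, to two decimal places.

X̄̄ = (341.6 + 340.7 + 340.8 + 341.5 + 341.3 + 341.4 + 342.2 + 342.1 + 341.9) / 9 = 3073.5000 / 9 = 341.5000
R̄ = (6.1 + 6.7 + 7.4 + 4.4 + 3.9 + 6.4 + 5.4 + 3.3 + 7.1) / 9 = 50.7000 / 9 = 5.6333
UCL = X̄̄ + A₂·R̄ = 341.5000 + 0.419 × 5.6333 = 343.8604

343.86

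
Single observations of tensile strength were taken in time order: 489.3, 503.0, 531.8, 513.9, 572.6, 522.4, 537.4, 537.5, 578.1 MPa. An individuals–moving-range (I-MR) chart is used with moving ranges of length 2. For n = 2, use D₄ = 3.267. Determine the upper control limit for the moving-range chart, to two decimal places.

91.88

Moving ranges: 13.7, 28.8, 17.9, 58.7, 50.2, 15.0, 0.1, 40.6; M̄R̄ = 225.0000 / 8 = 28.1250
UCL_MR = D₄·M̄R̄ = 3.267 × 28.1250 = 91.8844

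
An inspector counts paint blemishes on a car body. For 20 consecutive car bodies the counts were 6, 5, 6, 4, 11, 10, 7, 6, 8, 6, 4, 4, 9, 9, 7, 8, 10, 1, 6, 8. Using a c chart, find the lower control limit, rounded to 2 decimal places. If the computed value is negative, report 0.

0.00

c̄ = (6 + 5 + 6 + 4 + 11 + 10 + 7 + 6 + 8 + 6 + 4 + 4 + 9 + 9 + 7 + 8 + 10 + 1 + 6 + 8) / 20 = 135 / 20 = 6.7500
LCL = c̄ − 3√c̄ = 6.7500 − 3 × 2.5981 = -1.0442 → 0 (cannot be negative)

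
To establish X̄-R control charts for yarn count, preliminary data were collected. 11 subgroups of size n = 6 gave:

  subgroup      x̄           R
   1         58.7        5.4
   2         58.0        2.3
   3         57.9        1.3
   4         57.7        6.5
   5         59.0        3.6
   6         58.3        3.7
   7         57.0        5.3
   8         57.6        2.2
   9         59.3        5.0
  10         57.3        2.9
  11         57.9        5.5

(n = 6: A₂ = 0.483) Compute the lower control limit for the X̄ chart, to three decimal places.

X̄̄ = (58.7 + 58.0 + 57.9 + 57.7 + 59.0 + 58.3 + 57.0 + 57.6 + 59.3 + 57.3 + 57.9) / 11 = 638.7000 / 11 = 58.0636
R̄ = (5.4 + 2.3 + 1.3 + 6.5 + 3.6 + 3.7 + 5.3 + 2.2 + 5.0 + 2.9 + 5.5) / 11 = 43.7000 / 11 = 3.9727
LCL = X̄̄ − A₂·R̄ = 58.0636 − 0.483 × 3.9727 = 56.1448

56.145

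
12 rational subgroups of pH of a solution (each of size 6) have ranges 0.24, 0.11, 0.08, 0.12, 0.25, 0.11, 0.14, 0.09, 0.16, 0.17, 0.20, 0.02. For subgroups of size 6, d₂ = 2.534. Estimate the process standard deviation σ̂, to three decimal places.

R̄ = (0.24 + 0.11 + 0.08 + 0.12 + 0.25 + 0.11 + 0.14 + 0.09 + 0.16 + 0.17 + 0.20 + 0.02) / 12 = 0.1408
σ̂ = R̄ / d₂ = 0.1408 / 2.534 = 0.0556

0.056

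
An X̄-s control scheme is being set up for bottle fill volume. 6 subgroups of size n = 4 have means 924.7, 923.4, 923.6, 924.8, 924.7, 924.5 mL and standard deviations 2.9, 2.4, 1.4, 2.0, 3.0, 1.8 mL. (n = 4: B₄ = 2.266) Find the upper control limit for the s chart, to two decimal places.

s̄ = (2.9 + 2.4 + 1.4 + 2.0 + 3.0 + 1.8) / 6 = 2.2500
UCL_s = B₄·s̄ = 2.266 × 2.2500 = 5.0985

5.10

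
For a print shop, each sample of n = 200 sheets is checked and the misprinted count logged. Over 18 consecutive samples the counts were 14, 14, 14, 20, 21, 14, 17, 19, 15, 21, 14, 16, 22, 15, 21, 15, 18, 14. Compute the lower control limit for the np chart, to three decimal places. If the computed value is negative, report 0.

p̄ = Σdᵢ / (k·n) = 304 / (18 × 200) = 0.08444
LCL = np̄ − 3·√(np̄(1−p̄)) = 16.8889 − 3 × 3.9323 = 5.0921

5.092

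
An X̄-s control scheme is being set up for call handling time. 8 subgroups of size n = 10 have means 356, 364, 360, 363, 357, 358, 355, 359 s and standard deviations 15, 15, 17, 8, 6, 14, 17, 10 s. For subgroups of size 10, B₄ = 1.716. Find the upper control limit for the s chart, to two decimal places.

21.88

s̄ = (15 + 15 + 17 + 8 + 6 + 14 + 17 + 10) / 8 = 12.7500
UCL_s = B₄·s̄ = 1.716 × 12.7500 = 21.8790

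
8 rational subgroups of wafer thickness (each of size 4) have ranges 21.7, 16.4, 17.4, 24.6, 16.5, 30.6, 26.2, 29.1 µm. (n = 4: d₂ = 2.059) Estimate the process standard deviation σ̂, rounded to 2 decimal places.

R̄ = (21.7 + 16.4 + 17.4 + 24.6 + 16.5 + 30.6 + 26.2 + 29.1) / 8 = 22.8125
σ̂ = R̄ / d₂ = 22.8125 / 2.059 = 11.0794

11.08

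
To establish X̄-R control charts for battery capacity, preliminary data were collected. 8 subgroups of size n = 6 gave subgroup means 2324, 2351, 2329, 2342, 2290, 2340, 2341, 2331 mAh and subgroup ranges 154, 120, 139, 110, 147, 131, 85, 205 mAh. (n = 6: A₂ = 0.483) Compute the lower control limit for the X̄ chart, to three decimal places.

2265.131

X̄̄ = (2324 + 2351 + 2329 + 2342 + 2290 + 2340 + 2341 + 2331) / 8 = 18648.0000 / 8 = 2331.0000
R̄ = (154 + 120 + 139 + 110 + 147 + 131 + 85 + 205) / 8 = 1091.0000 / 8 = 136.3750
LCL = X̄̄ − A₂·R̄ = 2331.0000 − 0.483 × 136.3750 = 2265.1309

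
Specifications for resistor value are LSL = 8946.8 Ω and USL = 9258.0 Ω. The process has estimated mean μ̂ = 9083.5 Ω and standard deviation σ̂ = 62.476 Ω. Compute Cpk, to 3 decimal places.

0.729

Cpu = (USL − μ̂) / (3σ̂) = (9258.0 − 9083.5) / (3 × 62.476) = 0.9310; Cpl = (μ̂ − LSL) / (3σ̂) = (9083.5 − 8946.8) / (3 × 62.476) = 0.7293; Cpk = min(Cpu, Cpl) = 0.7293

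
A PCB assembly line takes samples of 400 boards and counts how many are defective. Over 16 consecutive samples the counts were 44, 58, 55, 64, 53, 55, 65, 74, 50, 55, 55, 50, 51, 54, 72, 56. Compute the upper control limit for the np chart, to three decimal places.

77.902

p̄ = Σdᵢ / (k·n) = 911 / (16 × 400) = 0.14234
UCL = np̄ + 3·√(np̄(1−p̄)) = 56.9375 + 3 × √(56.9375×0.85766) = 56.9375 + 3 × 6.9880 = 77.9016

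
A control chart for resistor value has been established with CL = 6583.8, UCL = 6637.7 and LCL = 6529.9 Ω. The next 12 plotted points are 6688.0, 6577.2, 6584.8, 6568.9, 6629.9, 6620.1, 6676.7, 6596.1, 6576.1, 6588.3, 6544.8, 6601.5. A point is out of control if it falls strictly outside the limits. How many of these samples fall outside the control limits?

2

Compare each point to [6529.9, 6637.7]: sample 1 = 6688.0 > UCL; sample 7 = 6676.7 > UCL.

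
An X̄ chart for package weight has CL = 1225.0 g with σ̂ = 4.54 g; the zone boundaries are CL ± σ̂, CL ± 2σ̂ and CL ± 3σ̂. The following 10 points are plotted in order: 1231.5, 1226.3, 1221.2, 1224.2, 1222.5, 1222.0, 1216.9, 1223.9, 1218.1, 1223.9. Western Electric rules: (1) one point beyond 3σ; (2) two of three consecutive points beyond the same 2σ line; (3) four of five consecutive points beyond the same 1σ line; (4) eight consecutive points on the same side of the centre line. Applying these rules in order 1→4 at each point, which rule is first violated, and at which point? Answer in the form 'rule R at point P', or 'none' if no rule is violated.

rule 4 at point 10

Zone of each point (C = within 1σ̂, B = 1σ̂–2σ̂, A = 2σ̂–3σ̂, * = beyond 3σ̂; sign = side of CL): 1:+B, 2:+C, 3:-C, 4:-C, 5:-C, 6:-C, 7:-B, 8:-C, 9:-B, 10:-C
Rule 4 (eight consecutive points on the same side of the centre line) is satisfied at point 10.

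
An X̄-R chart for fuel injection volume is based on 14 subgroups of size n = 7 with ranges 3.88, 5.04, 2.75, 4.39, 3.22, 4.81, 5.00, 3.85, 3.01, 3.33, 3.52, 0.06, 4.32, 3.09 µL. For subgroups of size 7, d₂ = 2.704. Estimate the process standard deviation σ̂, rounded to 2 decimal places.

1.33

R̄ = (3.88 + 5.04 + 2.75 + 4.39 + 3.22 + 4.81 + 5.00 + 3.85 + 3.01 + 3.33 + 3.52 + 0.06 + 4.32 + 3.09) / 14 = 3.5907
σ̂ = R̄ / d₂ = 3.5907 / 2.704 = 1.3279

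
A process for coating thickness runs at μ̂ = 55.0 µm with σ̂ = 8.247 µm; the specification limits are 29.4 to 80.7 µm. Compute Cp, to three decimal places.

Cp = (USL − LSL) / (6σ̂) = (80.7 − 29.4) / (6 × 8.247) = 51.3000 / 49.4820 = 1.0367

1.037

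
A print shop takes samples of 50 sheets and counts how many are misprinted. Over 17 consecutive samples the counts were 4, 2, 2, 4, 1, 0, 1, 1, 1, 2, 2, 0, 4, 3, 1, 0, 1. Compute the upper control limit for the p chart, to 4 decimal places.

p̄ = Σdᵢ / (k·n) = 29 / (17 × 50) = 0.03412
UCL = p̄ + 3·√(p̄(1−p̄)/n) = 0.03412 + 3 × √(0.03412×0.96588/50) = 0.03412 + 3 × 0.02567 = 0.11113

0.1111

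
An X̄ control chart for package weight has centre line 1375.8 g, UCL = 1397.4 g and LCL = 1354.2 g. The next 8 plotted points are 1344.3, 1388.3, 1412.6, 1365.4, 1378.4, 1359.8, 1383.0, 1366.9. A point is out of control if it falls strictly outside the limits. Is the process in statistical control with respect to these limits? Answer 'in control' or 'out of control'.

out of control

Compare each point to [1354.2, 1397.4]: sample 1 = 1344.3 < LCL; sample 3 = 1412.6 > UCL.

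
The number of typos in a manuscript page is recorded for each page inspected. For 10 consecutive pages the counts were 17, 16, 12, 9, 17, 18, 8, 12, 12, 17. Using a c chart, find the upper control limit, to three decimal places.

24.945

c̄ = (17 + 16 + 12 + 9 + 17 + 18 + 8 + 12 + 12 + 17) / 10 = 138 / 10 = 13.8000
UCL = c̄ + 3√c̄ = 13.8000 + 3 × √13.8000 = 13.8000 + 3 × 3.7148 = 24.9445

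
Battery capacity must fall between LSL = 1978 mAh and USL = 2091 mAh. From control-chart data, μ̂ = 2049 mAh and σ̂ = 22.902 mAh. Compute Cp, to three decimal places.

Cp = (USL − LSL) / (6σ̂) = (2091 − 1978) / (6 × 22.902) = 113.0000 / 137.4120 = 0.8223

0.822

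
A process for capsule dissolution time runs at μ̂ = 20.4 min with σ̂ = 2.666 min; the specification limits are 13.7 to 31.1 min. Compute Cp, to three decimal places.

Cp = (USL − LSL) / (6σ̂) = (31.1 − 13.7) / (6 × 2.666) = 17.4000 / 15.9960 = 1.0878

1.088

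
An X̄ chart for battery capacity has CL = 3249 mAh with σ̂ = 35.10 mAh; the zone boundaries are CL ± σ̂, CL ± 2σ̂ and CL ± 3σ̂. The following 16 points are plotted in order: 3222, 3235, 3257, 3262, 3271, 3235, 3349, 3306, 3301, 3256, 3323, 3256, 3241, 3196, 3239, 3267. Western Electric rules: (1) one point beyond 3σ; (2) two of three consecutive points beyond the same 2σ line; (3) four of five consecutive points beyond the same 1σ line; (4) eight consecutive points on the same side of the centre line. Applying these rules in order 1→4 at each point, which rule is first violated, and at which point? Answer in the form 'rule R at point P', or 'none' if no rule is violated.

rule 3 at point 11

Zone of each point (C = within 1σ̂, B = 1σ̂–2σ̂, A = 2σ̂–3σ̂, * = beyond 3σ̂; sign = side of CL): 1:-C, 2:-C, 3:+C, 4:+C, 5:+C, 6:-C, 7:+A, 8:+B, 9:+B, 10:+C, 11:+A, 12:+C, 13:-C, 14:-B, 15:-C, 16:+C
Rule 3 (four of five consecutive points beyond the same 1σ limit) is satisfied at point 11.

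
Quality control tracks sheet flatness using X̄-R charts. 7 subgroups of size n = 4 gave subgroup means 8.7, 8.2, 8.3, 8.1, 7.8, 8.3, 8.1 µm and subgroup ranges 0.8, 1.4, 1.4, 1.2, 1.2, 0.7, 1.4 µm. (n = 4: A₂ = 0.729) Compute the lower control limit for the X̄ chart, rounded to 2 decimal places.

7.37

X̄̄ = (8.7 + 8.2 + 8.3 + 8.1 + 7.8 + 8.3 + 8.1) / 7 = 57.5000 / 7 = 8.2143
R̄ = (0.8 + 1.4 + 1.4 + 1.2 + 1.2 + 0.7 + 1.4) / 7 = 8.1000 / 7 = 1.1571
LCL = X̄̄ − A₂·R̄ = 8.2143 − 0.729 × 1.1571 = 7.3707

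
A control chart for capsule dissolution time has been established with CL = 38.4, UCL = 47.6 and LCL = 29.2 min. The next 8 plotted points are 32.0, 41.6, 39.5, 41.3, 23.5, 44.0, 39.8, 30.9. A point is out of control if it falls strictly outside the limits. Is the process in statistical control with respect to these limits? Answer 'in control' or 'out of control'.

out of control

Compare each point to [29.2, 47.6]: sample 5 = 23.5 < LCL.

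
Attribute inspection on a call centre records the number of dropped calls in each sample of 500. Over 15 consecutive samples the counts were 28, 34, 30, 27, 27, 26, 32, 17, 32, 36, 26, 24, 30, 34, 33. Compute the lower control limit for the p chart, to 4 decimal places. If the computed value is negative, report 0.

0.0267

p̄ = Σdᵢ / (k·n) = 436 / (15 × 500) = 0.05813
LCL = p̄ − 3·√(p̄(1−p̄)/n) = 0.05813 − 3 × 0.01046 = 0.02674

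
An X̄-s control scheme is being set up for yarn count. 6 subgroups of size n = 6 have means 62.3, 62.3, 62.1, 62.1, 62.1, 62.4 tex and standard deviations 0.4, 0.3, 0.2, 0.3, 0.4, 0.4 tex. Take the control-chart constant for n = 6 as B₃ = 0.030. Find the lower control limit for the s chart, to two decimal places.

s̄ = (0.4 + 0.3 + 0.2 + 0.3 + 0.4 + 0.4) / 6 = 0.3333
LCL_s = B₃·s̄ = 0.030 × 0.3333 = 0.0100

0.01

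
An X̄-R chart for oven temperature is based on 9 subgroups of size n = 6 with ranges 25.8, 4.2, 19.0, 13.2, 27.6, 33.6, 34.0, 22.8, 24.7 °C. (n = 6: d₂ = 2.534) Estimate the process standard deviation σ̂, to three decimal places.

8.984

R̄ = (25.8 + 4.2 + 19.0 + 13.2 + 27.6 + 33.6 + 34.0 + 22.8 + 24.7) / 9 = 22.7667
σ̂ = R̄ / d₂ = 22.7667 / 2.534 = 8.9845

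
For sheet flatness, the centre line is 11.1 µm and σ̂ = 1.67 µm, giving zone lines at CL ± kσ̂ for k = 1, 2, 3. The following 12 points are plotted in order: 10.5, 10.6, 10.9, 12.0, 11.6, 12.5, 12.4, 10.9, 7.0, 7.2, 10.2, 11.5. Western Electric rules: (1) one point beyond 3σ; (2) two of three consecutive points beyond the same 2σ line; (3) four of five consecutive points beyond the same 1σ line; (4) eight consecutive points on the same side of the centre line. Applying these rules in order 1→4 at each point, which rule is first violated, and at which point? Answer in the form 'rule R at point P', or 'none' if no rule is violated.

rule 2 at point 10

Zone of each point (C = within 1σ̂, B = 1σ̂–2σ̂, A = 2σ̂–3σ̂, * = beyond 3σ̂; sign = side of CL): 1:-C, 2:-C, 3:-C, 4:+C, 5:+C, 6:+C, 7:+C, 8:-C, 9:-A, 10:-A, 11:-C, 12:+C
Rule 2 (two of three consecutive points beyond the same 2σ limit) is satisfied at point 10.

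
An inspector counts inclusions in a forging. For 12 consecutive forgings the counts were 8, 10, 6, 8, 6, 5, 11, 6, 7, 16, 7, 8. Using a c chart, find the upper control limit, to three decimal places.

c̄ = (8 + 10 + 6 + 8 + 6 + 5 + 11 + 6 + 7 + 16 + 7 + 8) / 12 = 98 / 12 = 8.1667
UCL = c̄ + 3√c̄ = 8.1667 + 3 × √8.1667 = 8.1667 + 3 × 2.8577 = 16.7399

16.740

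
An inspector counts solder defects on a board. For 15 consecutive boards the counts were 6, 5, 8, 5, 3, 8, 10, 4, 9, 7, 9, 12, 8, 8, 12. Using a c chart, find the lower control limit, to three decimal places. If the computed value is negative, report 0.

0.000

c̄ = (6 + 5 + 8 + 5 + 3 + 8 + 10 + 4 + 9 + 7 + 9 + 12 + 8 + 8 + 12) / 15 = 114 / 15 = 7.6000
LCL = c̄ − 3√c̄ = 7.6000 − 3 × 2.7568 = -0.6704 → 0 (cannot be negative)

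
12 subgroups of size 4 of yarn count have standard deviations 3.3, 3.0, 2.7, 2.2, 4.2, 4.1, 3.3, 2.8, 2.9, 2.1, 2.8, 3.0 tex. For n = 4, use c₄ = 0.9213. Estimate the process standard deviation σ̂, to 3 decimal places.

3.292

s̄ = (3.3 + 3.0 + 2.7 + 2.2 + 4.2 + 4.1 + 3.3 + 2.8 + 2.9 + 2.1 + 2.8 + 3.0) / 12 = 3.0333
σ̂ = s̄ / c₄ = 3.0333 / 0.9213 = 3.2924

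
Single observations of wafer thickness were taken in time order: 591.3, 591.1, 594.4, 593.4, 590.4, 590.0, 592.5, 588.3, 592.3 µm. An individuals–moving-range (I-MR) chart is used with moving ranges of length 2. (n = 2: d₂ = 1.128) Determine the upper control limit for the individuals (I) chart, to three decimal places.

597.706

X̄ = (591.3 + 591.1 + 594.4 + 593.4 + 590.4 + 590.0 + 592.5 + 588.3 + 592.3) / 9 = 591.5222
Moving ranges: 0.2, 3.3, 1.0, 3.0, 0.4, 2.5, 4.2, 4.0; M̄R̄ = 18.6000 / 8 = 2.3250
UCL = X̄ + 3·M̄R̄/d₂ = 591.5222 + 3 × 2.3250 / 1.128 = 597.7057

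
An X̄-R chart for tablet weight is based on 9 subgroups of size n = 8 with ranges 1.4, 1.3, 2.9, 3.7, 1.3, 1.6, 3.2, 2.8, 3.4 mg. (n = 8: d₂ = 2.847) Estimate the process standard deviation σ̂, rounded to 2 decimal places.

0.84

R̄ = (1.4 + 1.3 + 2.9 + 3.7 + 1.3 + 1.6 + 3.2 + 2.8 + 3.4) / 9 = 2.4000
σ̂ = R̄ / d₂ = 2.4000 / 2.847 = 0.8430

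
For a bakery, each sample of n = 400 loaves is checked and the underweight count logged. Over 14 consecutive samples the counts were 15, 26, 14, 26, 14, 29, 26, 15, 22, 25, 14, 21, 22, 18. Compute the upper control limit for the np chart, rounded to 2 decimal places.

33.73

p̄ = Σdᵢ / (k·n) = 287 / (14 × 400) = 0.05125
UCL = np̄ + 3·√(np̄(1−p̄)) = 20.5000 + 3 × √(20.5000×0.94875) = 20.5000 + 3 × 4.4101 = 33.7304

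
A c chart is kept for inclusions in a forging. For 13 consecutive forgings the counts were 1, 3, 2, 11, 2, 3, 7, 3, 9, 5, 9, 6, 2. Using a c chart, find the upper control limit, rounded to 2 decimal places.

c̄ = (1 + 3 + 2 + 11 + 2 + 3 + 7 + 3 + 9 + 5 + 9 + 6 + 2) / 13 = 63 / 13 = 4.8462
UCL = c̄ + 3√c̄ = 4.8462 + 3 × √4.8462 = 4.8462 + 3 × 2.2014 = 11.4503

11.45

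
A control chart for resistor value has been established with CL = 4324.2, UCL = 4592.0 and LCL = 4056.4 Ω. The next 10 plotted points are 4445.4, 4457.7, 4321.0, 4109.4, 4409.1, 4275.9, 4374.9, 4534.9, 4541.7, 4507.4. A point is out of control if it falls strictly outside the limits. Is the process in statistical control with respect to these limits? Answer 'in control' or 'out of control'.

in control

All 10 points lie within [4056.4, 4592.0].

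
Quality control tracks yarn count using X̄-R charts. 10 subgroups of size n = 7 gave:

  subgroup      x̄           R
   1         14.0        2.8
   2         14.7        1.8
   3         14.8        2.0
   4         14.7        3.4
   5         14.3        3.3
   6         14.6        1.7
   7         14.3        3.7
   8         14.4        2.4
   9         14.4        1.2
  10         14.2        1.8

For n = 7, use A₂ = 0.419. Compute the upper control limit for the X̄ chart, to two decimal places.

15.45

X̄̄ = (14.0 + 14.7 + 14.8 + 14.7 + 14.3 + 14.6 + 14.3 + 14.4 + 14.4 + 14.2) / 10 = 144.4000 / 10 = 14.4400
R̄ = (2.8 + 1.8 + 2.0 + 3.4 + 3.3 + 1.7 + 3.7 + 2.4 + 1.2 + 1.8) / 10 = 24.1000 / 10 = 2.4100
UCL = X̄̄ + A₂·R̄ = 14.4400 + 0.419 × 2.4100 = 15.4498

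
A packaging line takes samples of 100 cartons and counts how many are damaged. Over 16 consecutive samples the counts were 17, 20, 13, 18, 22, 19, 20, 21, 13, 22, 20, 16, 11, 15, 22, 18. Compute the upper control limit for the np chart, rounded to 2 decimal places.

29.45

p̄ = Σdᵢ / (k·n) = 287 / (16 × 100) = 0.17938
UCL = np̄ + 3·√(np̄(1−p̄)) = 17.9375 + 3 × √(17.9375×0.82062) = 17.9375 + 3 × 3.8367 = 29.4475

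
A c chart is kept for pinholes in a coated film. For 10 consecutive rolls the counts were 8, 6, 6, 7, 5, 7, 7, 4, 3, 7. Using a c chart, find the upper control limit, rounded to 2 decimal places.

13.35

c̄ = (8 + 6 + 6 + 7 + 5 + 7 + 7 + 4 + 3 + 7) / 10 = 60 / 10 = 6.0000
UCL = c̄ + 3√c̄ = 6.0000 + 3 × √6.0000 = 6.0000 + 3 × 2.4495 = 13.3485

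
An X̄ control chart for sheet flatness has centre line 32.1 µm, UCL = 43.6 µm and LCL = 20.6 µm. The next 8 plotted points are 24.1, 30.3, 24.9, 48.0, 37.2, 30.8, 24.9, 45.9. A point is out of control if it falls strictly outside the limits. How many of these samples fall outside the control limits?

2

Compare each point to [20.6, 43.6]: sample 4 = 48.0 > UCL; sample 8 = 45.9 > UCL.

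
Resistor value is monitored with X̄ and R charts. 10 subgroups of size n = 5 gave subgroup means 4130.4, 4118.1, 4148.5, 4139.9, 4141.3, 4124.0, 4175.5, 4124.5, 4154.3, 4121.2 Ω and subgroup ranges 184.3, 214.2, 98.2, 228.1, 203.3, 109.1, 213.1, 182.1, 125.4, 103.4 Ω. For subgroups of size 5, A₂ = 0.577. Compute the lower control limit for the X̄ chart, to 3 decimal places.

X̄̄ = (4130.4 + 4118.1 + 4148.5 + 4139.9 + 4141.3 + 4124.0 + 4175.5 + 4124.5 + 4154.3 + 4121.2) / 10 = 41377.7000 / 10 = 4137.7700
R̄ = (184.3 + 214.2 + 98.2 + 228.1 + 203.3 + 109.1 + 213.1 + 182.1 + 125.4 + 103.4) / 10 = 1661.2000 / 10 = 166.1200
LCL = X̄̄ − A₂·R̄ = 4137.7700 − 0.577 × 166.1200 = 4041.9188

4041.919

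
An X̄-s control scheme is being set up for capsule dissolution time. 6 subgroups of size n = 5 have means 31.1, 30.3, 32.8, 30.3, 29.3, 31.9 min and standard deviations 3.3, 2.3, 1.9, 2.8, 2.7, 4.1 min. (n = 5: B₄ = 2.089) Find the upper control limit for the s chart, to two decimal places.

s̄ = (3.3 + 2.3 + 1.9 + 2.8 + 2.7 + 4.1) / 6 = 2.8500
UCL_s = B₄·s̄ = 2.089 × 2.8500 = 5.9536

5.95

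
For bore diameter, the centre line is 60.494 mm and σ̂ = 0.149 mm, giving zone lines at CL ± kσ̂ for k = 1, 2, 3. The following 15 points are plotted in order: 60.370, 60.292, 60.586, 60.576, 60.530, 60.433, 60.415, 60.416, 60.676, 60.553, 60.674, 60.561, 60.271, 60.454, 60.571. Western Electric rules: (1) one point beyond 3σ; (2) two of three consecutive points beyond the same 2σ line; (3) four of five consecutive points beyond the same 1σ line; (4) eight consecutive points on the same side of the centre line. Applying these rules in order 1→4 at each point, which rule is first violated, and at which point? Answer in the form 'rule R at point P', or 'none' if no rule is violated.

Zone of each point (C = within 1σ̂, B = 1σ̂–2σ̂, A = 2σ̂–3σ̂, * = beyond 3σ̂; sign = side of CL): 1:-C, 2:-B, 3:+C, 4:+C, 5:+C, 6:-C, 7:-C, 8:-C, 9:+B, 10:+C, 11:+B, 12:+C, 13:-B, 14:-C, 15:+C
No rule fires across all 15 points.

none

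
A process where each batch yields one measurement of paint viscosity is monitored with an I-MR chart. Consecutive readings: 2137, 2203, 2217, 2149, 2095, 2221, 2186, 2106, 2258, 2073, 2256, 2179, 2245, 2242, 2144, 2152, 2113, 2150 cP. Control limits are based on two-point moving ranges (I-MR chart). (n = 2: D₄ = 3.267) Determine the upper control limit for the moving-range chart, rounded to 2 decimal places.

248.10

Moving ranges: 66, 14, 68, 54, 126, 35, 80, 152, 185, 183, 77, 66, 3, 98, 8, 39, 37; M̄R̄ = 1291.0000 / 17 = 75.9412
UCL_MR = D₄·M̄R̄ = 3.267 × 75.9412 = 248.0998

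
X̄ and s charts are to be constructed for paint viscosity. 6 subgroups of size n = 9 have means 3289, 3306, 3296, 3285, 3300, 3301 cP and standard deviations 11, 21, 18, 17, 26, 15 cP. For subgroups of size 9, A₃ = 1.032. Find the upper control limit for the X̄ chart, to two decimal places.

X̄̄ = (3289 + 3306 + 3296 + 3285 + 3300 + 3301) / 6 = 3296.1667
s̄ = (11 + 21 + 18 + 17 + 26 + 15) / 6 = 18.0000
UCL = X̄̄ + A₃·s̄ = 3296.1667 + 1.032 × 18.0000 = 3314.7427

3314.74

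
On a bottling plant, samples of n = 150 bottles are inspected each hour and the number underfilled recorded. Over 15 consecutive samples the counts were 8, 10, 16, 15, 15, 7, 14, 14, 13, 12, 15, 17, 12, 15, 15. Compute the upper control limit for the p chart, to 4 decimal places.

p̄ = Σdᵢ / (k·n) = 198 / (15 × 150) = 0.08800
UCL = p̄ + 3·√(p̄(1−p̄)/n) = 0.08800 + 3 × √(0.08800×0.91200/150) = 0.08800 + 3 × 0.02313 = 0.15739

0.1574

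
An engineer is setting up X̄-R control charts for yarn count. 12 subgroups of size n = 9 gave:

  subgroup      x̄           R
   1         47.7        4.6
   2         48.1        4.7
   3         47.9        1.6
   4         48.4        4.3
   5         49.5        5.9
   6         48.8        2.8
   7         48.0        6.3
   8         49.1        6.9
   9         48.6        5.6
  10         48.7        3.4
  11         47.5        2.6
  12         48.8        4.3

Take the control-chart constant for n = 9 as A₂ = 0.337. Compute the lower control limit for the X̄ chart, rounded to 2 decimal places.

X̄̄ = (47.7 + 48.1 + 47.9 + 48.4 + 49.5 + 48.8 + 48.0 + 49.1 + 48.6 + 48.7 + 47.5 + 48.8) / 12 = 581.1000 / 12 = 48.4250
R̄ = (4.6 + 4.7 + 1.6 + 4.3 + 5.9 + 2.8 + 6.3 + 6.9 + 5.6 + 3.4 + 2.6 + 4.3) / 12 = 53.0000 / 12 = 4.4167
LCL = X̄̄ − A₂·R̄ = 48.4250 − 0.337 × 4.4167 = 46.9366

46.94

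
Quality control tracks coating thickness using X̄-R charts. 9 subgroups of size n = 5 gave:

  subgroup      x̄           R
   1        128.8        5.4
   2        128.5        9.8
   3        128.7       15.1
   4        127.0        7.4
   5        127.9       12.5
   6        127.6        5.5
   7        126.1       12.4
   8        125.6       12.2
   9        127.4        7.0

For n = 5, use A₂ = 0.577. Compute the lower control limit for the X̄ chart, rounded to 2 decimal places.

121.91

X̄̄ = (128.8 + 128.5 + 128.7 + 127.0 + 127.9 + 127.6 + 126.1 + 125.6 + 127.4) / 9 = 1147.6000 / 9 = 127.5111
R̄ = (5.4 + 9.8 + 15.1 + 7.4 + 12.5 + 5.5 + 12.4 + 12.2 + 7.0) / 9 = 87.3000 / 9 = 9.7000
LCL = X̄̄ − A₂·R̄ = 127.5111 − 0.577 × 9.7000 = 121.9142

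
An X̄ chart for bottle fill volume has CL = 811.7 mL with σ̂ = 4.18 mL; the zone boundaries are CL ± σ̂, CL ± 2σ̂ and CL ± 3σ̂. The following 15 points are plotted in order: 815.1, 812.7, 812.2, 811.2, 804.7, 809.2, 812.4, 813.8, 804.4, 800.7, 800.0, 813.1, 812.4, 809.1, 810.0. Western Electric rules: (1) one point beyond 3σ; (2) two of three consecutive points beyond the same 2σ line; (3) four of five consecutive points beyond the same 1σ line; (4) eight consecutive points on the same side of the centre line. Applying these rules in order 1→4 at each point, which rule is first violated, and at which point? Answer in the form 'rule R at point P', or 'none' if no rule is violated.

rule 2 at point 11

Zone of each point (C = within 1σ̂, B = 1σ̂–2σ̂, A = 2σ̂–3σ̂, * = beyond 3σ̂; sign = side of CL): 1:+C, 2:+C, 3:+C, 4:-C, 5:-B, 6:-C, 7:+C, 8:+C, 9:-B, 10:-A, 11:-A, 12:+C, 13:+C, 14:-C, 15:-C
Rule 2 (two of three consecutive points beyond the same 2σ limit) is satisfied at point 11.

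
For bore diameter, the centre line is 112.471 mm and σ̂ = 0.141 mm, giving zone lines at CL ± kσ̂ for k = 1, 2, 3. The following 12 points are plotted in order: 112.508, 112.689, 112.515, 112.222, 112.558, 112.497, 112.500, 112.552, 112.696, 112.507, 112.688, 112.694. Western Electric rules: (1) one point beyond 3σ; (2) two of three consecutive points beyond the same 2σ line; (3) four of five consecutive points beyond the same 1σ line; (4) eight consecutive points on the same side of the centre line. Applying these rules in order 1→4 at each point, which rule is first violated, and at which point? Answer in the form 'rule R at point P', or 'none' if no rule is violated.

rule 4 at point 12

Zone of each point (C = within 1σ̂, B = 1σ̂–2σ̂, A = 2σ̂–3σ̂, * = beyond 3σ̂; sign = side of CL): 1:+C, 2:+B, 3:+C, 4:-B, 5:+C, 6:+C, 7:+C, 8:+C, 9:+B, 10:+C, 11:+B, 12:+B
Rule 4 (eight consecutive points on the same side of the centre line) is satisfied at point 12.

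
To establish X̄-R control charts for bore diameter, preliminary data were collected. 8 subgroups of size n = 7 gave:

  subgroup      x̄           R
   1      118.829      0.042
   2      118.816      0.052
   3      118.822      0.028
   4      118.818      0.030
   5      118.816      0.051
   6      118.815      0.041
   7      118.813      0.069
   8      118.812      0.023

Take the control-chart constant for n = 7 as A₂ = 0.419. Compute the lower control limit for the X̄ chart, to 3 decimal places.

118.800

X̄̄ = (118.829 + 118.816 + 118.822 + 118.818 + 118.816 + 118.815 + 118.813 + 118.812) / 8 = 950.5410 / 8 = 118.8176
R̄ = (0.042 + 0.052 + 0.028 + 0.030 + 0.051 + 0.041 + 0.069 + 0.023) / 8 = 0.3360 / 8 = 0.0420
LCL = X̄̄ − A₂·R̄ = 118.8176 − 0.419 × 0.0420 = 118.8000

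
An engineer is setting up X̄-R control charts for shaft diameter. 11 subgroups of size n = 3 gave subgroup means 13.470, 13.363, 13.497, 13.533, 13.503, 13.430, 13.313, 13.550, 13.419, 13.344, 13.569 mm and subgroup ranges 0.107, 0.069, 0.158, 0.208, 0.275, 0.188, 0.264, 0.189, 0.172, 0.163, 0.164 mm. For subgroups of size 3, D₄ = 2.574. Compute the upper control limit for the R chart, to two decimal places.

0.46

R̄ = (0.107 + 0.069 + 0.158 + 0.208 + 0.275 + 0.188 + 0.264 + 0.189 + 0.172 + 0.163 + 0.164) / 11 = 1.9570 / 11 = 0.1779
UCL_R = D₄·R̄ = 2.574 × 0.1779 = 0.4579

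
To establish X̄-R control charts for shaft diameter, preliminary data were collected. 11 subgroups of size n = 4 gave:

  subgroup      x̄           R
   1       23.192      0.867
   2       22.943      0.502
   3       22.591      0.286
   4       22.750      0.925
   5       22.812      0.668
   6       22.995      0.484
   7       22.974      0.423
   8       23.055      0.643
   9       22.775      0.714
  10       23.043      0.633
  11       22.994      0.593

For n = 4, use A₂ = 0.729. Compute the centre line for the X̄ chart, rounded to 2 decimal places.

22.92

X̄̄ = (23.192 + 22.943 + 22.591 + 22.750 + 22.812 + 22.995 + 22.974 + 23.055 + 22.775 + 23.043 + 22.994) / 11 = 252.1240 / 11 = 22.9204
CL = X̄̄ = 22.9204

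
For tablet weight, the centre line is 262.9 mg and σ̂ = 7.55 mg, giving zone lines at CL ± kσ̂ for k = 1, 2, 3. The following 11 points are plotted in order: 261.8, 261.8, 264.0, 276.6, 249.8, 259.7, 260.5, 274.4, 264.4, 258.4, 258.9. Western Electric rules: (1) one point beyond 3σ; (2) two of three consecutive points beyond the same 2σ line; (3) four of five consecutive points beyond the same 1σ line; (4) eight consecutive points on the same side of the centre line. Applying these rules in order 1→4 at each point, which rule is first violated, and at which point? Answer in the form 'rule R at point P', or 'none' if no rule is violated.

Zone of each point (C = within 1σ̂, B = 1σ̂–2σ̂, A = 2σ̂–3σ̂, * = beyond 3σ̂; sign = side of CL): 1:-C, 2:-C, 3:+C, 4:+B, 5:-B, 6:-C, 7:-C, 8:+B, 9:+C, 10:-C, 11:-C
No rule fires across all 11 points.

none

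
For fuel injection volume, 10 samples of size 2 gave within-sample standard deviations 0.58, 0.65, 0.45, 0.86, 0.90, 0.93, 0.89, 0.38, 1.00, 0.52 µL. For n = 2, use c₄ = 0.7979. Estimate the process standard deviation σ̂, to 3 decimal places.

s̄ = (0.58 + 0.65 + 0.45 + 0.86 + 0.90 + 0.93 + 0.89 + 0.38 + 1.00 + 0.52) / 10 = 0.7160
σ̂ = s̄ / c₄ = 0.7160 / 0.7979 = 0.8974

0.897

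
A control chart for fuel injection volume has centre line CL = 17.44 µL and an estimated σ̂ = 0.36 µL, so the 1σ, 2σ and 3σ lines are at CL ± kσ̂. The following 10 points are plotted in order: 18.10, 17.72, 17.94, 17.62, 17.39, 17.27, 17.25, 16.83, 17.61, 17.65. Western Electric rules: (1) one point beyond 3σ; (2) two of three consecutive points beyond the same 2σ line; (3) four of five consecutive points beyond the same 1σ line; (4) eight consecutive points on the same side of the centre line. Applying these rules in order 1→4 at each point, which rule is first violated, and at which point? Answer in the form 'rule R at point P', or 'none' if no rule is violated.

Zone of each point (C = within 1σ̂, B = 1σ̂–2σ̂, A = 2σ̂–3σ̂, * = beyond 3σ̂; sign = side of CL): 1:+B, 2:+C, 3:+B, 4:+C, 5:-C, 6:-C, 7:-C, 8:-B, 9:+C, 10:+C
No rule fires across all 10 points.

none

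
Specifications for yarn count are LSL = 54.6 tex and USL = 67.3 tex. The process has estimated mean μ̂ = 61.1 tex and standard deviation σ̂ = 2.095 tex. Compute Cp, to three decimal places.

Cp = (USL − LSL) / (6σ̂) = (67.3 − 54.6) / (6 × 2.095) = 12.7000 / 12.5700 = 1.0103

1.010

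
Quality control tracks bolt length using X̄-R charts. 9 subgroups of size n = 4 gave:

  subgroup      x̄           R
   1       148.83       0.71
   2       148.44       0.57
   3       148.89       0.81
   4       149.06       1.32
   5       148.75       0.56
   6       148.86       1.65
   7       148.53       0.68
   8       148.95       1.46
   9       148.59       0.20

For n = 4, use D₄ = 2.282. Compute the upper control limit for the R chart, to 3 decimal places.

R̄ = (0.71 + 0.57 + 0.81 + 1.32 + 0.56 + 1.65 + 0.68 + 1.46 + 0.20) / 9 = 7.9600 / 9 = 0.8844
UCL_R = D₄·R̄ = 2.282 × 0.8844 = 2.0183

2.018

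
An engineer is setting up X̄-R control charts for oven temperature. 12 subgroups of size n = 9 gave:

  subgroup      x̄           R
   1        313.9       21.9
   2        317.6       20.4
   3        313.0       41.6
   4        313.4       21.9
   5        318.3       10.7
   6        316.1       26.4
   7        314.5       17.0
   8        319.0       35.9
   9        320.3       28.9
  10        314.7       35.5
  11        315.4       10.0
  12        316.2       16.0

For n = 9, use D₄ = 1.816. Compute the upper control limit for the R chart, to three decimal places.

43.312

R̄ = (21.9 + 20.4 + 41.6 + 21.9 + 10.7 + 26.4 + 17.0 + 35.9 + 28.9 + 35.5 + 10.0 + 16.0) / 12 = 286.2000 / 12 = 23.8500
UCL_R = D₄·R̄ = 1.816 × 23.8500 = 43.3116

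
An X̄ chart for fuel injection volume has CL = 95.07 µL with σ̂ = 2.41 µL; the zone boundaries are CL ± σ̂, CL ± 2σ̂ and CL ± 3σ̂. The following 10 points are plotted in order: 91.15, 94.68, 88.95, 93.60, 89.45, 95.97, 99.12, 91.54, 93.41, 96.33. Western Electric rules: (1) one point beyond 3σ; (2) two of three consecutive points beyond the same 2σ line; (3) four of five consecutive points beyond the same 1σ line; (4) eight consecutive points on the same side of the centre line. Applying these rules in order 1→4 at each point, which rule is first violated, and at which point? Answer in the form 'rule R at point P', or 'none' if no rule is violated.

Zone of each point (C = within 1σ̂, B = 1σ̂–2σ̂, A = 2σ̂–3σ̂, * = beyond 3σ̂; sign = side of CL): 1:-B, 2:-C, 3:-A, 4:-C, 5:-A, 6:+C, 7:+B, 8:-B, 9:-C, 10:+C
Rule 2 (two of three consecutive points beyond the same 2σ limit) is satisfied at point 5.

rule 2 at point 5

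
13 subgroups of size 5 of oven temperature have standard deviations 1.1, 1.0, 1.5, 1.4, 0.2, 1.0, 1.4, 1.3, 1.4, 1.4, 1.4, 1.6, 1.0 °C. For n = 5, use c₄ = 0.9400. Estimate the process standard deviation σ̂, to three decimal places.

1.285

s̄ = (1.1 + 1.0 + 1.5 + 1.4 + 0.2 + 1.0 + 1.4 + 1.3 + 1.4 + 1.4 + 1.4 + 1.6 + 1.0) / 13 = 1.2077
σ̂ = s̄ / c₄ = 1.2077 / 0.9400 = 1.2848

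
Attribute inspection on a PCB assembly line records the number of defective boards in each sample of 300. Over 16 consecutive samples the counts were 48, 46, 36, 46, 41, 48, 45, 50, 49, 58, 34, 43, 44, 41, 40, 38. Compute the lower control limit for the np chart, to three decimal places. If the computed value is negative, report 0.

25.773

p̄ = Σdᵢ / (k·n) = 707 / (16 × 300) = 0.14729
LCL = np̄ − 3·√(np̄(1−p̄)) = 44.1875 − 3 × 6.1383 = 25.7725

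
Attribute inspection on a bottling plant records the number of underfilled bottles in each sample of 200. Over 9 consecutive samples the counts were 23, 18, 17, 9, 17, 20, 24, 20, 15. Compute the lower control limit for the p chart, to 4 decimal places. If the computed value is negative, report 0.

0.0297

p̄ = Σdᵢ / (k·n) = 163 / (9 × 200) = 0.09056
LCL = p̄ − 3·√(p̄(1−p̄)/n) = 0.09056 − 3 × 0.02029 = 0.02968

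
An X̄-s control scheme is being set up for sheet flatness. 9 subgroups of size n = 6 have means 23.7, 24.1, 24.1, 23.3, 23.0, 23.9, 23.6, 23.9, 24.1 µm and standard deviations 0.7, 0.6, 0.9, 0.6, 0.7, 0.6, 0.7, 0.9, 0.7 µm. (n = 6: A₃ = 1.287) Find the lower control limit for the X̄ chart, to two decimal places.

X̄̄ = (23.7 + 24.1 + 24.1 + 23.3 + 23.0 + 23.9 + 23.6 + 23.9 + 24.1) / 9 = 23.7444
s̄ = (0.7 + 0.6 + 0.9 + 0.6 + 0.7 + 0.6 + 0.7 + 0.9 + 0.7) / 9 = 0.7111
LCL = X̄̄ − A₃·s̄ = 23.7444 − 1.287 × 0.7111 = 22.8292

22.83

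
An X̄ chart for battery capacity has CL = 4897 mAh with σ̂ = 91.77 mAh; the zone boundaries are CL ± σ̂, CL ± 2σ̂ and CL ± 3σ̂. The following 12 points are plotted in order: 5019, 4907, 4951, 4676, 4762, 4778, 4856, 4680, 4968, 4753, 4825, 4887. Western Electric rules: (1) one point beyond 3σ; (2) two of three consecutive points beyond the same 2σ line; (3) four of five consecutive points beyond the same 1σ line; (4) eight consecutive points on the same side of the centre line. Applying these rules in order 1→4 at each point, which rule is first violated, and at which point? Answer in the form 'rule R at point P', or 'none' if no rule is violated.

rule 3 at point 8

Zone of each point (C = within 1σ̂, B = 1σ̂–2σ̂, A = 2σ̂–3σ̂, * = beyond 3σ̂; sign = side of CL): 1:+B, 2:+C, 3:+C, 4:-A, 5:-B, 6:-B, 7:-C, 8:-A, 9:+C, 10:-B, 11:-C, 12:-C
Rule 3 (four of five consecutive points beyond the same 1σ limit) is satisfied at point 8.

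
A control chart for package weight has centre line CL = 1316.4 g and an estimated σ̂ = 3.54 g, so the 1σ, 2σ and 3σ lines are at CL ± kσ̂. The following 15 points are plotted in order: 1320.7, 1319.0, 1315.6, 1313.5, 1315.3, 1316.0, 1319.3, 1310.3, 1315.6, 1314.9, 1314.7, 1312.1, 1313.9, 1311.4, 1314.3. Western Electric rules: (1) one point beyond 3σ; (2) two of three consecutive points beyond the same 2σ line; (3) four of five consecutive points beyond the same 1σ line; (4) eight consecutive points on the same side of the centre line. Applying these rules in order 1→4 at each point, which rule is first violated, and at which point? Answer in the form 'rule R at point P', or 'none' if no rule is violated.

rule 4 at point 15

Zone of each point (C = within 1σ̂, B = 1σ̂–2σ̂, A = 2σ̂–3σ̂, * = beyond 3σ̂; sign = side of CL): 1:+B, 2:+C, 3:-C, 4:-C, 5:-C, 6:-C, 7:+C, 8:-B, 9:-C, 10:-C, 11:-C, 12:-B, 13:-C, 14:-B, 15:-C
Rule 4 (eight consecutive points on the same side of the centre line) is satisfied at point 15.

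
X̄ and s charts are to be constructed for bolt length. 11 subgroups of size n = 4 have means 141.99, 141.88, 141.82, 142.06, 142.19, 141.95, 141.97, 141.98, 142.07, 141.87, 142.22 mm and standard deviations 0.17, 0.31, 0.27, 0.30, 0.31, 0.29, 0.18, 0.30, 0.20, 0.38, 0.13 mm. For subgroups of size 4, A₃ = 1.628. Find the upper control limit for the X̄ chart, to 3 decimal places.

142.420

X̄̄ = (141.99 + 141.88 + 141.82 + 142.06 + 142.19 + 141.95 + 141.97 + 141.98 + 142.07 + 141.87 + 142.22) / 11 = 142.0000
s̄ = (0.17 + 0.31 + 0.27 + 0.30 + 0.31 + 0.29 + 0.18 + 0.30 + 0.20 + 0.38 + 0.13) / 11 = 0.2582
UCL = X̄̄ + A₃·s̄ = 142.0000 + 1.628 × 0.2582 = 142.4203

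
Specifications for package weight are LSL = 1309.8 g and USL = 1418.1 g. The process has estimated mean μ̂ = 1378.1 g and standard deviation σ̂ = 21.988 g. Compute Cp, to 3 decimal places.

Cp = (USL − LSL) / (6σ̂) = (1418.1 − 1309.8) / (6 × 21.988) = 108.3000 / 131.9280 = 0.8209

0.821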